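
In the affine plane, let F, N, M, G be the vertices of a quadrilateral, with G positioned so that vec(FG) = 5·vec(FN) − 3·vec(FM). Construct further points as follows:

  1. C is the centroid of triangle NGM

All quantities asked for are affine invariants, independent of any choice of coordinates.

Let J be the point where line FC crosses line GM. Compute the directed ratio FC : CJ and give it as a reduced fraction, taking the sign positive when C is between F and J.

FC:CJ = 14

Work in coordinates with F = (0, 0), N = (1, 0), M = (0, 1), G = (5, -3).
1. C is the centroid of triangle NGM ⇒ C = (2, -2/3)
line FC meets GM at J = (15/7, -5/7)
C = F + t·(J−F) with t = 14/15, so FC:CJ = 14/15:1/15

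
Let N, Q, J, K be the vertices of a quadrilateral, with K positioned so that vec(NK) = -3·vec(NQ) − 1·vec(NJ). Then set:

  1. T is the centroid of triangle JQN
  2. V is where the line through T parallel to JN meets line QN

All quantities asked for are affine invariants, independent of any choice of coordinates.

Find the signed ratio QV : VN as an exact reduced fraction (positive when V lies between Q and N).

QV:VN = 2

Assign N = (0, 0), Q = (1, 0), J = (0, 1), K = (-3, -1) — the answer is frame-independent, so this choice is without loss of generality.
1. T is the centroid of triangle JQN ⇒ T = (1/3, 1/3)
2. V is where the line through T parallel to JN meets line QN ⇒ V = (1/3, 0)
V = Q + t·(N−Q) with t = 2/3, so QV:VN = t:(1−t) = 2/3:1/3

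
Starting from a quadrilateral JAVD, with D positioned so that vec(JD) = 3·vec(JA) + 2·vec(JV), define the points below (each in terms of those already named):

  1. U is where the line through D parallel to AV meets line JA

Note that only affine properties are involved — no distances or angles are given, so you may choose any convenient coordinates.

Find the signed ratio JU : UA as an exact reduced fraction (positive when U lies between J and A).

Assign J = (0, 0), A = (1, 0), V = (0, 1), D = (3, 2) — the answer is frame-independent, so this choice is without loss of generality.
1. U is where the line through D parallel to AV meets line JA ⇒ U = (5, 0)
U = J + t·(A−J) with t = 5, so JU:UA = t:(1−t) = 5:-4

JU:UA = -5/4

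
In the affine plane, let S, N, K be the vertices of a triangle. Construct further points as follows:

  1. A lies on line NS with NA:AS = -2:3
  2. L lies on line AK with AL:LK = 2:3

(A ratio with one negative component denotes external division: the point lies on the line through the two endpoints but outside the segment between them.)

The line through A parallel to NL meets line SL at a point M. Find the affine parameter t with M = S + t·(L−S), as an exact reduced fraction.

Assign S = (0, 0), N = (1, 0), K = (0, 1) — the answer is frame-independent, so this choice is without loss of generality.
1. A lies on line NS with NA:AS = -2:3 ⇒ A = (3, 0)
2. L lies on line AK with AL:LK = 2:3 ⇒ L = (9/5, 2/5)
through A parallel to NL: direction (4/5, 2/5); meets SL at M = (27/5, 6/5)
M = S + t·(L−S) with t = 3

t = 3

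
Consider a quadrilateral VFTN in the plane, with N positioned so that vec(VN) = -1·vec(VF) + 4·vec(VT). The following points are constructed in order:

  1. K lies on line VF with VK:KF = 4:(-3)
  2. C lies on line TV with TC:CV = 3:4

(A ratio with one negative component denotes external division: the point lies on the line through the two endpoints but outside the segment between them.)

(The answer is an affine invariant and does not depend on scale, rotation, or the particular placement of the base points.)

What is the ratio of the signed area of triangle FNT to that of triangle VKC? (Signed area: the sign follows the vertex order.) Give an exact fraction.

Set V = (0, 0), F = (1, 0), T = (0, 1), N = (-1, 4); any affine frame gives the same invariant.
1. K lies on line VF with VK:KF = 4:(-3) ⇒ K = (4, 0)
2. C lies on line TV with TC:CV = 3:4 ⇒ C = (0, 4/7)
2·[FNT] = 2, 2·[VKC] = 16/7
[FNT]:[VKC] = 2:16/7 = 7/8

[FNT]:[VKC] = 7/8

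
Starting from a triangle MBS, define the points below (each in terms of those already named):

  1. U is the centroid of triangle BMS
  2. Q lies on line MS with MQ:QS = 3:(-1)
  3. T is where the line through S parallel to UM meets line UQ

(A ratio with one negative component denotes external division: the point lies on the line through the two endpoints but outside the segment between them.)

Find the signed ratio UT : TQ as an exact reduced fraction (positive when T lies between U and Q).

Assign M = (0, 0), B = (1, 0), S = (0, 1) — the answer is frame-independent, so this choice is without loss of generality.
1. U is the centroid of triangle BMS ⇒ U = (1/3, 1/3)
2. Q lies on line MS with MQ:QS = 3:(-1) ⇒ Q = (0, 3/2)
3. T is where the line through S parallel to UM meets line UQ ⇒ T = (1/9, 10/9)
T = U + t·(Q−U) with t = 2/3, so UT:TQ = t:(1−t) = 2/3:1/3

UT:TQ = 2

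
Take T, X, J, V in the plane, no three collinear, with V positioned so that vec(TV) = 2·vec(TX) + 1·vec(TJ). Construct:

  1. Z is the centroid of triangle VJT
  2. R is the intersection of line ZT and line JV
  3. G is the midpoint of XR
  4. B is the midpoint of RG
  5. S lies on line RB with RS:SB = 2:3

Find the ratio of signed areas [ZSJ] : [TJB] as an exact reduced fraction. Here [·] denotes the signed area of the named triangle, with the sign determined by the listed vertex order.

[ZSJ]:[TJB] = -4/15

Work in coordinates with T = (0, 0), X = (1, 0), J = (0, 1), V = (2, 1).
1. Z is the centroid of triangle VJT ⇒ Z = (2/3, 2/3)
2. R is the intersection of line ZT and line JV ⇒ R = (1, 1)
3. G is the midpoint of XR ⇒ G = (1, 1/2)
4. B is the midpoint of RG ⇒ B = (1, 3/4)
5. S lies on line RB with RS:SB = 2:3 ⇒ S = (1, 9/10)
2·[ZSJ] = 4/15, 2·[TJB] = -1
[ZSJ]:[TJB] = 4/15:-1 = -4/15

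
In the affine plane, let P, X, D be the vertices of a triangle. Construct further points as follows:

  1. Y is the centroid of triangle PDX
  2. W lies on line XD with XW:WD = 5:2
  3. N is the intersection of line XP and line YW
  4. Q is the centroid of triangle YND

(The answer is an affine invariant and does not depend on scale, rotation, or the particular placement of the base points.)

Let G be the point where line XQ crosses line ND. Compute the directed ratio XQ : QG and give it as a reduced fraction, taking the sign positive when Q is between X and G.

XQ:QG = 43/2

Assign P = (0, 0), X = (1, 0), D = (0, 1) — the answer is frame-independent, so this choice is without loss of generality.
1. Y is the centroid of triangle PDX ⇒ Y = (1/3, 1/3)
2. W lies on line XD with XW:WD = 5:2 ⇒ W = (2/7, 5/7)
3. N is the intersection of line XP and line YW ⇒ N = (3/8, 0)
4. Q is the centroid of triangle YND ⇒ Q = (17/72, 4/9)
line XQ meets ND at G = (69/344, 20/43)
Q = X + t·(G−X) with t = 43/45, so XQ:QG = 43/45:2/45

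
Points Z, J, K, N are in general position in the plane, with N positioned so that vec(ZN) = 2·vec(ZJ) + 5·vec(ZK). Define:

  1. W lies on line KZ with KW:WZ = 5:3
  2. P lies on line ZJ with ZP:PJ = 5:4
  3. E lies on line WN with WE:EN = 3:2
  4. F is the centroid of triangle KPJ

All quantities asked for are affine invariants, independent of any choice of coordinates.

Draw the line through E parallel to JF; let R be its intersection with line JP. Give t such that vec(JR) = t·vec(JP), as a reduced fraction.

t = -171/16

Choose coordinates Z = (0, 0), J = (1, 0), K = (0, 1), N = (2, 5).
1. W lies on line KZ with KW:WZ = 5:3 ⇒ W = (0, 3/8)
2. P lies on line ZJ with ZP:PJ = 5:4 ⇒ P = (5/9, 0)
3. E lies on line WN with WE:EN = 3:2 ⇒ E = (6/5, 63/20)
4. F is the centroid of triangle KPJ ⇒ F = (14/27, 1/3)
through E parallel to JF: direction (-13/27, 1/3); meets JP at R = (23/4, 0)
R = J + t·(P−J) with t = -171/16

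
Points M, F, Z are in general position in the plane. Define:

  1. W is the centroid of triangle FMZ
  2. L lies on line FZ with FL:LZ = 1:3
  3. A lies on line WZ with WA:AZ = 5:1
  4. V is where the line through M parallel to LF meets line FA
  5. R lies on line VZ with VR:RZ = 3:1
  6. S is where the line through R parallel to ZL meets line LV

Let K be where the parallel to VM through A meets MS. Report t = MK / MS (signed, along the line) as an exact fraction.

Assign M = (0, 0), F = (1, 0), Z = (0, 1) — the answer is frame-independent, so this choice is without loss of generality.
1. W is the centroid of triangle FMZ ⇒ W = (1/3, 1/3)
2. L lies on line FZ with FL:LZ = 1:3 ⇒ L = (3/4, 1/4)
3. A lies on line WZ with WA:AZ = 5:1 ⇒ A = (1/18, 8/9)
4. V is where the line through M parallel to LF meets line FA ⇒ V = (-16, 16)
5. R lies on line VZ with VR:RZ = 3:1 ⇒ R = (-4, 19/4)
6. S is where the line through R parallel to ZL meets line LV ⇒ S = (-55/16, 67/16)
through A parallel to VM: direction (16, -16); meets MS at K = (-935/216, 1139/216)
K = M + t·(S−M) with t = 34/27

t = 34/27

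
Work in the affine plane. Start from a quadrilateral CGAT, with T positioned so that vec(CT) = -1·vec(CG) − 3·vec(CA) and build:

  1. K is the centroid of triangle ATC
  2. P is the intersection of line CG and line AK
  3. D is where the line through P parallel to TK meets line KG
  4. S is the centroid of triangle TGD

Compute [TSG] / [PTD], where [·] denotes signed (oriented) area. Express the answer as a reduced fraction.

[TSG]:[PTD] = 70/3

Assign C = (0, 0), G = (1, 0), A = (0, 1), T = (-1, -3) — the answer is frame-independent, so this choice is without loss of generality.
1. K is the centroid of triangle ATC ⇒ K = (-1/3, -2/3)
2. P is the intersection of line CG and line AK ⇒ P = (-1/5, 0)
3. D is where the line through P parallel to TK meets line KG ⇒ D = (-2/5, -7/10)
4. S is the centroid of triangle TGD ⇒ S = (-2/15, -37/30)
2·[TSG] = -14/15, 2·[PTD] = -1/25
[TSG]:[PTD] = -14/15:-1/25 = 70/3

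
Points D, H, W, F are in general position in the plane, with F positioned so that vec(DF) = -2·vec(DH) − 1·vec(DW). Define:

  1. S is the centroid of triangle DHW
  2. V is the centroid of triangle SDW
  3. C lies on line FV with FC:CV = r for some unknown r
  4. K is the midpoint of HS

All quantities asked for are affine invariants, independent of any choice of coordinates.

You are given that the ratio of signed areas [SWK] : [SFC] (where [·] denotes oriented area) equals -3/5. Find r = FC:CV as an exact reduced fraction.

r = -1/3

Set D = (0, 0), H = (1, 0), W = (0, 1), F = (-2, -1); any affine frame gives the same invariant.
1. S is the centroid of triangle DHW ⇒ S = (1/3, 1/3)
2. V is the centroid of triangle SDW ⇒ V = (1/9, 4/9)
3. With FC:CV = r, write λ = r/(r+1) so C = F + λ·(V−F); C is affine-linear in λ
4. K is the midpoint of HS ⇒ K = (2/3, 1/6)
Every point depending on C is an affine combination of C and λ-independent points, so each such coordinate is linear in λ; the λ² term in each signed area is a multiple of (V−F)×(V−F) = 0, so 2·[SWK] and 2·[SFC] are each linear in λ. Evaluating at λ=0 and λ=1:
  2·[SWK] = -1/6,   2·[SFC] = -5/9·λ
So [SWK]:[SFC] = (-1/6) / (-5/9·λ). Setting this equal to -3/5:
  -1/6 = -3/5·(-5/9·λ)  ⇒  λ = -1/2
Then r = λ/(1−λ) = (-1/2)/(3/2) = -1/3. Check: with r = -1/3, C = (-55/18, -31/18) and [SWK]:[SFC] = -3/5 as required.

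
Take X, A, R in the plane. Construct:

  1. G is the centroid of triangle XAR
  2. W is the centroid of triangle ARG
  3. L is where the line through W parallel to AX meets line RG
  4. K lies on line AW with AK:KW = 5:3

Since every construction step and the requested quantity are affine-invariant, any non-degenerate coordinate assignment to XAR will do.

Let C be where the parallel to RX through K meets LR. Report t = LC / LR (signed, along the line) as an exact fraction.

Work in coordinates with X = (0, 0), A = (1, 0), R = (0, 1).
1. G is the centroid of triangle XAR ⇒ G = (1/3, 1/3)
2. W is the centroid of triangle ARG ⇒ W = (4/9, 4/9)
3. L is where the line through W parallel to AX meets line RG ⇒ L = (5/18, 4/9)
4. K lies on line AW with AK:KW = 5:3 ⇒ K = (47/72, 5/18)
through K parallel to RX: direction (0, -1); meets LR at C = (47/72, -11/36)
C = L + t·(R−L) with t = -27/20

t = -27/20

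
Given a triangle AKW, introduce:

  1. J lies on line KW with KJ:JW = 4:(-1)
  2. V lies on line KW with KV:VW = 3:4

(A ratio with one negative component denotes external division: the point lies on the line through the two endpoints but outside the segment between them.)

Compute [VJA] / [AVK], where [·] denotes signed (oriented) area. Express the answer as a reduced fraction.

Set A = (0, 0), K = (1, 0), W = (0, 1); any affine frame gives the same invariant.
1. J lies on line KW with KJ:JW = 4:(-1) ⇒ J = (-1/3, 4/3)
2. V lies on line KW with KV:VW = 3:4 ⇒ V = (4/7, 3/7)
2·[VJA] = 19/21, 2·[AVK] = -3/7
[VJA]:[AVK] = 19/21:-3/7 = -19/9

[VJA]:[AVK] = -19/9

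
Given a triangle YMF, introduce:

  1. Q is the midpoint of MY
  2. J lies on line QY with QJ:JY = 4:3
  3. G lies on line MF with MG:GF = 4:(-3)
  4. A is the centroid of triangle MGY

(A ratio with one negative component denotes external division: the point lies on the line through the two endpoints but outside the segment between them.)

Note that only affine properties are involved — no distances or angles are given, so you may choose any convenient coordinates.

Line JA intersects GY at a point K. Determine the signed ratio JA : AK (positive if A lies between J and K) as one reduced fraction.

Set Y = (0, 0), M = (1, 0), F = (0, 1); any affine frame gives the same invariant.
1. Q is the midpoint of MY ⇒ Q = (1/2, 0)
2. J lies on line QY with QJ:JY = 4:3 ⇒ J = (3/14, 0)
3. G lies on line MF with MG:GF = 4:(-3) ⇒ G = (-3, 4)
4. A is the centroid of triangle MGY ⇒ A = (-2/3, 4/3)
line JA meets GY at K = (9/5, -12/5)
A = J + t·(K−J) with t = -5/9, so JA:AK = -5/9:14/9

JA:AK = -5/14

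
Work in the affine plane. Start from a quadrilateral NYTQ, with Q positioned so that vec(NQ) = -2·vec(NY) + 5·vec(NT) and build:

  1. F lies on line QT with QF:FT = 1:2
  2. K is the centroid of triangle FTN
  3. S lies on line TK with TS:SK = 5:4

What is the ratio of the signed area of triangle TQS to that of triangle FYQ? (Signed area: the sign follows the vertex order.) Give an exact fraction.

[TQS]:[FYQ] = 5/9

Choose coordinates N = (0, 0), Y = (1, 0), T = (0, 1), Q = (-2, 5).
1. F lies on line QT with QF:FT = 1:2 ⇒ F = (-4/3, 11/3)
2. K is the centroid of triangle FTN ⇒ K = (-4/9, 14/9)
3. S lies on line TK with TS:SK = 5:4 ⇒ S = (-20/81, 106/81)
2·[TQS] = 10/27, 2·[FYQ] = 2/3
[TQS]:[FYQ] = 10/27:2/3 = 5/9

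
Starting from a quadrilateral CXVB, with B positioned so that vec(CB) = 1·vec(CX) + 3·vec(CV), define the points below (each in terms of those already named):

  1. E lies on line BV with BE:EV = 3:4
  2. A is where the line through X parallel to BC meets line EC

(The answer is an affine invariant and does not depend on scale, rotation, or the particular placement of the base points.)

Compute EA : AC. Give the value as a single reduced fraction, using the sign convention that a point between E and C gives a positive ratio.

Set C = (0, 0), X = (1, 0), V = (0, 1), B = (1, 3); any affine frame gives the same invariant.
1. E lies on line BV with BE:EV = 3:4 ⇒ E = (4/7, 15/7)
2. A is where the line through X parallel to BC meets line EC ⇒ A = (-4, -15)
A = E + t·(C−E) with t = 8, so EA:AC = t:(1−t) = 8:-7

EA:AC = -8/7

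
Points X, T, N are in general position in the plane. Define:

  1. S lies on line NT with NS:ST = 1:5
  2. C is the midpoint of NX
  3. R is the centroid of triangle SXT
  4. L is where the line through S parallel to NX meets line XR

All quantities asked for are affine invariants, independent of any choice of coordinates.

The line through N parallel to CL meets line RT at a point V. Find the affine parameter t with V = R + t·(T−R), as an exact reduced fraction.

Set X = (0, 0), T = (1, 0), N = (0, 1); any affine frame gives the same invariant.
1. S lies on line NT with NS:ST = 1:5 ⇒ S = (1/6, 5/6)
2. C is the midpoint of NX ⇒ C = (0, 1/2)
3. R is the centroid of triangle SXT ⇒ R = (7/18, 5/18)
4. L is where the line through S parallel to NX meets line XR ⇒ L = (1/6, 5/42)
through N parallel to CL: direction (1/6, -8/21); meets RT at V = (14/47, 15/47)
V = R + t·(T−R) with t = -7/47

t = -7/47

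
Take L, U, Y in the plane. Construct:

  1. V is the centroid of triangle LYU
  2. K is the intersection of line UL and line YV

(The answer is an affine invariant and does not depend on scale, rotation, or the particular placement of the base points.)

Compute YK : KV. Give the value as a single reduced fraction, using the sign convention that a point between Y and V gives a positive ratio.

YK:KV = -3

Set L = (0, 0), U = (1, 0), Y = (0, 1); any affine frame gives the same invariant.
1. V is the centroid of triangle LYU ⇒ V = (1/3, 1/3)
2. K is the intersection of line UL and line YV ⇒ K = (1/2, 0)
K = Y + t·(V−Y) with t = 3/2, so YK:KV = t:(1−t) = 3/2:-1/2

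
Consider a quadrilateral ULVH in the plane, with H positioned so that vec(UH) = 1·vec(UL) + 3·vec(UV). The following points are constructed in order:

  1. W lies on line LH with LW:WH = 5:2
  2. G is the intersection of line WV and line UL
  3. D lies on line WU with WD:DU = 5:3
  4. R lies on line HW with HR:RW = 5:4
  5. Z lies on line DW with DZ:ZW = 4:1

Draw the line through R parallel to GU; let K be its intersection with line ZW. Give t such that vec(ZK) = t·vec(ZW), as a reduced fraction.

Choose coordinates U = (0, 0), L = (1, 0), V = (0, 1), H = (1, 3).
1. W lies on line LH with LW:WH = 5:2 ⇒ W = (1, 15/7)
2. G is the intersection of line WV and line UL ⇒ G = (-7/8, 0)
3. D lies on line WU with WD:DU = 5:3 ⇒ D = (3/8, 45/56)
4. R lies on line HW with HR:RW = 5:4 ⇒ R = (1, 53/21)
5. Z lies on line DW with DZ:ZW = 4:1 ⇒ Z = (7/8, 15/8)
through R parallel to GU: direction (7/8, 0); meets ZW at K = (53/45, 53/21)
K = Z + t·(W−Z) with t = 109/45

t = 109/45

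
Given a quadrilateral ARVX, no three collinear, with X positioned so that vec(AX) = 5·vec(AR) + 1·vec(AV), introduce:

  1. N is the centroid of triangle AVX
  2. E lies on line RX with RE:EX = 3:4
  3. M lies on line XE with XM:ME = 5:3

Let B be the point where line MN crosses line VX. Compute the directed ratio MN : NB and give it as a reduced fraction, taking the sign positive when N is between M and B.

MN:NB = 1/14

Choose coordinates A = (0, 0), R = (1, 0), V = (0, 1), X = (5, 1).
1. N is the centroid of triangle AVX ⇒ N = (5/3, 2/3)
2. E lies on line RX with RE:EX = 3:4 ⇒ E = (19/7, 3/7)
3. M lies on line XE with XM:ME = 5:3 ⇒ M = (25/7, 9/14)
line MN meets VX at B = (-25, 1)
N = M + t·(B−M) with t = 1/15, so MN:NB = 1/15:14/15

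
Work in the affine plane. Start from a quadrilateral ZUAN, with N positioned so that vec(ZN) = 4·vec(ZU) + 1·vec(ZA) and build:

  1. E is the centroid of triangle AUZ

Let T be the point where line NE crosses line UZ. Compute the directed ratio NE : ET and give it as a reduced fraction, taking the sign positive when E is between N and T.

NE:ET = 2

Choose coordinates Z = (0, 0), U = (1, 0), A = (0, 1), N = (4, 1).
1. E is the centroid of triangle AUZ ⇒ E = (1/3, 1/3)
line NE meets UZ at T = (-3/2, 0)
E = N + t·(T−N) with t = 2/3, so NE:ET = 2/3:1/3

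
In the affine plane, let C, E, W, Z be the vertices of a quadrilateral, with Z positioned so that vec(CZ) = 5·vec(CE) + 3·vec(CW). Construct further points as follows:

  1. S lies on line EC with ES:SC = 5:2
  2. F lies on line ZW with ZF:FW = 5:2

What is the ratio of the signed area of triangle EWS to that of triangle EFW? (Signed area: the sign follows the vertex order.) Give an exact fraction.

Work in coordinates with C = (0, 0), E = (1, 0), W = (0, 1), Z = (5, 3).
1. S lies on line EC with ES:SC = 5:2 ⇒ S = (2/7, 0)
2. F lies on line ZW with ZF:FW = 5:2 ⇒ F = (10/7, 11/7)
2·[EWS] = 5/7, 2·[EFW] = 2
[EWS]:[EFW] = 5/7:2 = 5/14

[EWS]:[EFW] = 5/14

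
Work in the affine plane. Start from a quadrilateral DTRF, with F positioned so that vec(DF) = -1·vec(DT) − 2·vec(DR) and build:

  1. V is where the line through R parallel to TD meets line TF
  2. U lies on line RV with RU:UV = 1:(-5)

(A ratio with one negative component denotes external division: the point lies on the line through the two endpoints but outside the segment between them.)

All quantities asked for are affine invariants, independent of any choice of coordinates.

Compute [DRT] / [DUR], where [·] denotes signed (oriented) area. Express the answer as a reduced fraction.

Work in coordinates with D = (0, 0), T = (1, 0), R = (0, 1), F = (-1, -2).
1. V is where the line through R parallel to TD meets line TF ⇒ V = (2, 1)
2. U lies on line RV with RU:UV = 1:(-5) ⇒ U = (-1/2, 1)
2·[DRT] = -1, 2·[DUR] = -1/2
[DRT]:[DUR] = -1:-1/2 = 2

[DRT]:[DUR] = 2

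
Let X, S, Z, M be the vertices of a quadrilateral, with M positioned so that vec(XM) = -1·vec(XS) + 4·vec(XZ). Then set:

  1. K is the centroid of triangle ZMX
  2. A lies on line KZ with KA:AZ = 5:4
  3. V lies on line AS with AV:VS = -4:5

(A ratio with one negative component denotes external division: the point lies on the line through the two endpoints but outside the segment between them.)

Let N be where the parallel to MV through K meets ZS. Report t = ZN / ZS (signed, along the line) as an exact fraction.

t = -45/34

Assign X = (0, 0), S = (1, 0), Z = (0, 1), M = (-1, 4) — the answer is frame-independent, so this choice is without loss of generality.
1. K is the centroid of triangle ZMX ⇒ K = (-1/3, 5/3)
2. A lies on line KZ with KA:AZ = 5:4 ⇒ A = (-4/27, 35/27)
3. V lies on line AS with AV:VS = -4:5 ⇒ V = (-128/27, 175/27)
through K parallel to MV: direction (-101/27, 67/27); meets ZS at N = (-45/34, 79/34)
N = Z + t·(S−Z) with t = -45/34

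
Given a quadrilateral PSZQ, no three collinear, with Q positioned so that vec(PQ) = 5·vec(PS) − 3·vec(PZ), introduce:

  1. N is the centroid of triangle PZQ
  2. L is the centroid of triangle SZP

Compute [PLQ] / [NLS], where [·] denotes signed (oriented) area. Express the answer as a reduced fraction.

[PLQ]:[NLS] = 12

Assign P = (0, 0), S = (1, 0), Z = (0, 1), Q = (5, -3) — the answer is frame-independent, so this choice is without loss of generality.
1. N is the centroid of triangle PZQ ⇒ N = (5/3, -2/3)
2. L is the centroid of triangle SZP ⇒ L = (1/3, 1/3)
2·[PLQ] = -8/3, 2·[NLS] = -2/9
[PLQ]:[NLS] = -8/3:-2/9 = 12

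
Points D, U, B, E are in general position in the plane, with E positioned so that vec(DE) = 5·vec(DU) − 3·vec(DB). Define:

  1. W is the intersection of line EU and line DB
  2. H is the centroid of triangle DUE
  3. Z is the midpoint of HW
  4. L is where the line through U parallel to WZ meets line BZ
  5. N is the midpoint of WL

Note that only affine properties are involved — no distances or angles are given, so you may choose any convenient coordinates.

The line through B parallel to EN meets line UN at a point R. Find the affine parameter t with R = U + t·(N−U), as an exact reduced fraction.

t = 37/4

Assign D = (0, 0), U = (1, 0), B = (0, 1), E = (5, -3) — the answer is frame-independent, so this choice is without loss of generality.
1. W is the intersection of line EU and line DB ⇒ W = (0, 3/4)
2. H is the centroid of triangle DUE ⇒ H = (2, -1)
3. Z is the midpoint of HW ⇒ Z = (1, -1/8)
4. L is where the line through U parallel to WZ meets line BZ ⇒ L = (1/2, 7/16)
5. N is the midpoint of WL ⇒ N = (1/4, 19/32)
through B parallel to EN: direction (-19/4, 115/32); meets UN at R = (-95/16, 703/128)
R = U + t·(N−U) with t = 37/4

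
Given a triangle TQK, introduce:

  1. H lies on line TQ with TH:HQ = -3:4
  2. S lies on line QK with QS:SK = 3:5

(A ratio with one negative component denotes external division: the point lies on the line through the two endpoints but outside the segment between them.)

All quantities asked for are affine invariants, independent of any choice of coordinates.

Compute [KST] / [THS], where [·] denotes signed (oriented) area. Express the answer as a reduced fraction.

[KST]:[THS] = 5/9

Set T = (0, 0), Q = (1, 0), K = (0, 1); any affine frame gives the same invariant.
1. H lies on line TQ with TH:HQ = -3:4 ⇒ H = (-3, 0)
2. S lies on line QK with QS:SK = 3:5 ⇒ S = (5/8, 3/8)
2·[KST] = -5/8, 2·[THS] = -9/8
[KST]:[THS] = -5/8:-9/8 = 5/9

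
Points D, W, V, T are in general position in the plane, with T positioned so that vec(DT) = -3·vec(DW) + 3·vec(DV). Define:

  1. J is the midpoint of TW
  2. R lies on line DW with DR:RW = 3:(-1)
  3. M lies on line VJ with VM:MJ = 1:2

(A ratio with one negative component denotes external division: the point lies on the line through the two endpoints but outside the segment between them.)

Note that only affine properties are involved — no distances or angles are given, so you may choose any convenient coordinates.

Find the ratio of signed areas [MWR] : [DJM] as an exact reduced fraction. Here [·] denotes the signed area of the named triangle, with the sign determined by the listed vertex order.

[MWR]:[DJM] = -7/8

Set D = (0, 0), W = (1, 0), V = (0, 1), T = (-3, 3); any affine frame gives the same invariant.
1. J is the midpoint of TW ⇒ J = (-1, 3/2)
2. R lies on line DW with DR:RW = 3:(-1) ⇒ R = (3/2, 0)
3. M lies on line VJ with VM:MJ = 1:2 ⇒ M = (-1/3, 7/6)
2·[MWR] = 7/12, 2·[DJM] = -2/3
[MWR]:[DJM] = 7/12:-2/3 = -7/8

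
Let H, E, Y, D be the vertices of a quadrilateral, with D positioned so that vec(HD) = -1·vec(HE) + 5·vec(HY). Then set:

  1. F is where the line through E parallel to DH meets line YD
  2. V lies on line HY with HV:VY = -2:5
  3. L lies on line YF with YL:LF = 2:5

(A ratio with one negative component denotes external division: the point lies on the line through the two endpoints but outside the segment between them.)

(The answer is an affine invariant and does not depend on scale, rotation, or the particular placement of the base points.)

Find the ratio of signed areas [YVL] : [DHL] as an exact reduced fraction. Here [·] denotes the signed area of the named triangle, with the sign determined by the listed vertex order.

[YVL]:[DHL] = 8/9

Work in coordinates with H = (0, 0), E = (1, 0), Y = (0, 1), D = (-1, 5).
1. F is where the line through E parallel to DH meets line YD ⇒ F = (4, -15)
2. V lies on line HY with HV:VY = -2:5 ⇒ V = (0, -2/3)
3. L lies on line YF with YL:LF = 2:5 ⇒ L = (8/7, -25/7)
2·[YVL] = 40/21, 2·[DHL] = 15/7
[YVL]:[DHL] = 40/21:15/7 = 8/9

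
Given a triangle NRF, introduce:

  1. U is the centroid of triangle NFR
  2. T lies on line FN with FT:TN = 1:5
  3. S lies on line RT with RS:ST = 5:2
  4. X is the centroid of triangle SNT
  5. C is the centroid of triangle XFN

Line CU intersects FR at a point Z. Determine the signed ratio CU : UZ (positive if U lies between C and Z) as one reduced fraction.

Set N = (0, 0), R = (1, 0), F = (0, 1); any affine frame gives the same invariant.
1. U is the centroid of triangle NFR ⇒ U = (1/3, 1/3)
2. T lies on line FN with FT:TN = 1:5 ⇒ T = (0, 5/6)
3. S lies on line RT with RS:ST = 5:2 ⇒ S = (2/7, 25/42)
4. X is the centroid of triangle SNT ⇒ X = (2/21, 10/21)
5. C is the centroid of triangle XFN ⇒ C = (2/63, 31/63)
line CU meets FR at Z = (28/27, -1/27)
U = C + t·(Z−C) with t = 3/10, so CU:UZ = 3/10:7/10

CU:UZ = 3/7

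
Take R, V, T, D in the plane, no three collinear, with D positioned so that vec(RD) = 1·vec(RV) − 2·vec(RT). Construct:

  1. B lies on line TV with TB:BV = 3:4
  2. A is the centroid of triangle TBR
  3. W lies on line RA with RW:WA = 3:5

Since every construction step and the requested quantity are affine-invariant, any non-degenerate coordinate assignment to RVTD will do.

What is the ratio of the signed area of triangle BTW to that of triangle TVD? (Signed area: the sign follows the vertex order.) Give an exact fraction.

[BTW]:[TVD] = -9/56

Work in coordinates with R = (0, 0), V = (1, 0), T = (0, 1), D = (1, -2).
1. B lies on line TV with TB:BV = 3:4 ⇒ B = (3/7, 4/7)
2. A is the centroid of triangle TBR ⇒ A = (1/7, 11/21)
3. W lies on line RA with RW:WA = 3:5 ⇒ W = (3/56, 11/56)
2·[BTW] = 9/28, 2·[TVD] = -2
[BTW]:[TVD] = 9/28:-2 = -9/56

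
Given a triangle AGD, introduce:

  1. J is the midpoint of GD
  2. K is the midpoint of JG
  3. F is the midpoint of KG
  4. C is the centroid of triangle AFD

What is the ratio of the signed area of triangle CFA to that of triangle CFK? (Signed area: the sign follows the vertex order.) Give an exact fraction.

[CFA]:[CFK] = -7

Assign A = (0, 0), G = (1, 0), D = (0, 1) — the answer is frame-independent, so this choice is without loss of generality.
1. J is the midpoint of GD ⇒ J = (1/2, 1/2)
2. K is the midpoint of JG ⇒ K = (3/4, 1/4)
3. F is the midpoint of KG ⇒ F = (7/8, 1/8)
4. C is the centroid of triangle AFD ⇒ C = (7/24, 3/8)
2·[CFA] = -7/24, 2·[CFK] = 1/24
[CFA]:[CFK] = -7/24:1/24 = -7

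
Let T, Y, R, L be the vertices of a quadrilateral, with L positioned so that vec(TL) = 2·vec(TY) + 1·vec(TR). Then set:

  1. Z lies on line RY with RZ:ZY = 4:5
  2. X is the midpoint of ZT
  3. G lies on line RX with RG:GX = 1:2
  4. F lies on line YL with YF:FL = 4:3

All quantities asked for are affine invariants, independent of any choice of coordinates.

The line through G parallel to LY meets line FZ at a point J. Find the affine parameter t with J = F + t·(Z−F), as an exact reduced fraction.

t = 91/60

Set T = (0, 0), Y = (1, 0), R = (0, 1), L = (2, 1); any affine frame gives the same invariant.
1. Z lies on line RY with RZ:ZY = 4:5 ⇒ Z = (4/9, 5/9)
2. X is the midpoint of ZT ⇒ X = (2/9, 5/18)
3. G lies on line RX with RG:GX = 1:2 ⇒ G = (2/27, 41/54)
4. F lies on line YL with YF:FL = 4:3 ⇒ F = (11/7, 4/7)
through G parallel to LY: direction (-1, -1); meets FZ at J = (-521/3780, 2069/3780)
J = F + t·(Z−F) with t = 91/60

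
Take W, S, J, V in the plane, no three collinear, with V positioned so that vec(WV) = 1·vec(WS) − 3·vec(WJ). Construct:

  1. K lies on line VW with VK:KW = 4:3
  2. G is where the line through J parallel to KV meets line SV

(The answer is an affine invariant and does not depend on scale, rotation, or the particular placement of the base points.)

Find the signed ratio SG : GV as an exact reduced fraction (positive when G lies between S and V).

SG:GV = 2

Choose coordinates W = (0, 0), S = (1, 0), J = (0, 1), V = (1, -3).
1. K lies on line VW with VK:KW = 4:3 ⇒ K = (3/7, -9/7)
2. G is where the line through J parallel to KV meets line SV ⇒ G = (1, -2)
G = S + t·(V−S) with t = 2/3, so SG:GV = t:(1−t) = 2/3:1/3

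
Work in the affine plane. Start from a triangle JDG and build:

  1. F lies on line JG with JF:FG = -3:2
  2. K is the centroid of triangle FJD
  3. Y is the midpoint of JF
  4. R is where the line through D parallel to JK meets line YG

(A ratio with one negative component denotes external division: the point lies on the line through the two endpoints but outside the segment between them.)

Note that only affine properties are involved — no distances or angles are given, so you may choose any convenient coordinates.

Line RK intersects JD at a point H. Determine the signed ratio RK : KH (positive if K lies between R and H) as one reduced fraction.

RK:KH = -4

Assign J = (0, 0), D = (1, 0), G = (0, 1) — the answer is frame-independent, so this choice is without loss of generality.
1. F lies on line JG with JF:FG = -3:2 ⇒ F = (0, 3)
2. K is the centroid of triangle FJD ⇒ K = (1/3, 1)
3. Y is the midpoint of JF ⇒ Y = (0, 3/2)
4. R is where the line through D parallel to JK meets line YG ⇒ R = (0, -3)
line RK meets JD at H = (1/4, 0)
K = R + t·(H−R) with t = 4/3, so RK:KH = 4/3:-1/3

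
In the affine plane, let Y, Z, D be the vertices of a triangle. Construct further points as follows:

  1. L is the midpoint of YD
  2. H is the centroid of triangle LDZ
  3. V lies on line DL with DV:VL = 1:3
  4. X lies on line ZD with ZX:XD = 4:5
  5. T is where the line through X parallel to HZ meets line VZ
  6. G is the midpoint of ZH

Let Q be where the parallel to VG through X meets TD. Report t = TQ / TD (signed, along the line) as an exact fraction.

t = 12/17

Work in coordinates with Y = (0, 0), Z = (1, 0), D = (0, 1).
1. L is the midpoint of YD ⇒ L = (0, 1/2)
2. H is the centroid of triangle LDZ ⇒ H = (1/3, 1/2)
3. V lies on line DL with DV:VL = 1:3 ⇒ V = (0, 7/8)
4. X lies on line ZD with ZX:XD = 4:5 ⇒ X = (5/9, 4/9)
5. T is where the line through X parallel to HZ meets line VZ ⇒ T = (1/9, 7/9)
6. G is the midpoint of ZH ⇒ G = (2/3, 1/4)
through X parallel to VG: direction (2/3, -5/8); meets TD at Q = (5/153, 143/153)
Q = T + t·(D−T) with t = 12/17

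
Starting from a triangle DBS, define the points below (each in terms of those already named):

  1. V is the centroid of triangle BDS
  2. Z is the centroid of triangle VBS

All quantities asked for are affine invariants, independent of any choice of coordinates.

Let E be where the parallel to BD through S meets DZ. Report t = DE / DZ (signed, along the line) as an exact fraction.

Set D = (0, 0), B = (1, 0), S = (0, 1); any affine frame gives the same invariant.
1. V is the centroid of triangle BDS ⇒ V = (1/3, 1/3)
2. Z is the centroid of triangle VBS ⇒ Z = (4/9, 4/9)
through S parallel to BD: direction (-1, 0); meets DZ at E = (1, 1)
E = D + t·(Z−D) with t = 9/4

t = 9/4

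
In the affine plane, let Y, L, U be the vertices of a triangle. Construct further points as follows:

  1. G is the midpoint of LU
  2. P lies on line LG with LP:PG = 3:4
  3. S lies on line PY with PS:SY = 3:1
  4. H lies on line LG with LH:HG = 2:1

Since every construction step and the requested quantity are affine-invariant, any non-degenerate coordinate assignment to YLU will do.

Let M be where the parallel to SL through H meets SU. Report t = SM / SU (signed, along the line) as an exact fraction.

t = 1/3

Assign Y = (0, 0), L = (1, 0), U = (0, 1) — the answer is frame-independent, so this choice is without loss of generality.
1. G is the midpoint of LU ⇒ G = (1/2, 1/2)
2. P lies on line LG with LP:PG = 3:4 ⇒ P = (11/14, 3/14)
3. S lies on line PY with PS:SY = 3:1 ⇒ S = (11/56, 3/56)
4. H lies on line LG with LH:HG = 2:1 ⇒ H = (2/3, 1/3)
through H parallel to SL: direction (45/56, -3/56); meets SU at M = (11/84, 31/84)
M = S + t·(U−S) with t = 1/3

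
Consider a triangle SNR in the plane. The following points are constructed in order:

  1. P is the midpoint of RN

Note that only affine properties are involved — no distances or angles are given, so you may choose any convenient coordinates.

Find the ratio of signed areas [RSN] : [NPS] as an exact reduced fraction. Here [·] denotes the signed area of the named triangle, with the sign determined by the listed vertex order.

Work in coordinates with S = (0, 0), N = (1, 0), R = (0, 1).
1. P is the midpoint of RN ⇒ P = (1/2, 1/2)
2·[RSN] = 1, 2·[NPS] = 1/2
[RSN]:[NPS] = 1:1/2 = 2

[RSN]:[NPS] = 2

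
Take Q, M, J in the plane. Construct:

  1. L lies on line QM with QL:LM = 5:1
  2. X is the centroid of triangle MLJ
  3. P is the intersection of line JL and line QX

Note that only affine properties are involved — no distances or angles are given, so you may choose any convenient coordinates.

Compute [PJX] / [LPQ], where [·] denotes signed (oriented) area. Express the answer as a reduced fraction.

[PJX]:[LPQ] = -11/75

Assign Q = (0, 0), M = (1, 0), J = (0, 1) — the answer is frame-independent, so this choice is without loss of generality.
1. L lies on line QM with QL:LM = 5:1 ⇒ L = (5/6, 0)
2. X is the centroid of triangle MLJ ⇒ X = (11/18, 1/3)
3. P is the intersection of line JL and line QX ⇒ P = (55/96, 5/16)
2·[PJX] = -11/288, 2·[LPQ] = 25/96
[PJX]:[LPQ] = -11/288:25/96 = -11/75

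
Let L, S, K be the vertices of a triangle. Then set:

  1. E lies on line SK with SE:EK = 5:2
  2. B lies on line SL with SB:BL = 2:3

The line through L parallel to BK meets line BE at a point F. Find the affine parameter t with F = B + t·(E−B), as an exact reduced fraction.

Assign L = (0, 0), S = (1, 0), K = (0, 1) — the answer is frame-independent, so this choice is without loss of generality.
1. E lies on line SK with SE:EK = 5:2 ⇒ E = (2/7, 5/7)
2. B lies on line SL with SB:BL = 2:3 ⇒ B = (3/5, 0)
through L parallel to BK: direction (-3/5, 1); meets BE at F = (9/4, -15/4)
F = B + t·(E−B) with t = -21/4

t = -21/4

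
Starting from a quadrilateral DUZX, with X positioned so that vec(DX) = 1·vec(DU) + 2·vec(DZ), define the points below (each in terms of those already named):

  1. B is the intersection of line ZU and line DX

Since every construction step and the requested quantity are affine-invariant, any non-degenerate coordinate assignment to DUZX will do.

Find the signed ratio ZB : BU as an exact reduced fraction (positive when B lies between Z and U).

ZB:BU = 1/2

Work in coordinates with D = (0, 0), U = (1, 0), Z = (0, 1), X = (1, 2).
1. B is the intersection of line ZU and line DX ⇒ B = (1/3, 2/3)
B = Z + t·(U−Z) with t = 1/3, so ZB:BU = t:(1−t) = 1/3:2/3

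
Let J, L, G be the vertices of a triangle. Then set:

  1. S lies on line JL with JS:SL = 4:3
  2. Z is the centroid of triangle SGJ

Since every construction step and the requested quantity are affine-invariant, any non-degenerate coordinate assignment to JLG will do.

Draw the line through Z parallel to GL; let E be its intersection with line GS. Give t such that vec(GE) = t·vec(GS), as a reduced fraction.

Choose coordinates J = (0, 0), L = (1, 0), G = (0, 1).
1. S lies on line JL with JS:SL = 4:3 ⇒ S = (4/7, 0)
2. Z is the centroid of triangle SGJ ⇒ Z = (4/21, 1/3)
through Z parallel to GL: direction (1, -1); meets GS at E = (40/63, -1/9)
E = G + t·(S−G) with t = 10/9

t = 10/9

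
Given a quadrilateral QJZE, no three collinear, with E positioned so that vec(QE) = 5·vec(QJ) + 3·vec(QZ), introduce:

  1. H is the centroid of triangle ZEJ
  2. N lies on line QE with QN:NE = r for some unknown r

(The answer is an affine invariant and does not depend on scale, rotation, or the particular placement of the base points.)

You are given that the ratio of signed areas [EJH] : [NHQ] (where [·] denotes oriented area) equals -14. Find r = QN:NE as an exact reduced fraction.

r = 1/3

Assign Q = (0, 0), J = (1, 0), Z = (0, 1), E = (5, 3) — the answer is frame-independent, so this choice is without loss of generality.
1. H is the centroid of triangle ZEJ ⇒ H = (2, 4/3)
2. With QN:NE = r, write λ = r/(r+1) so N = Q + λ·(E−Q); N is affine-linear in λ
Every point depending on N is an affine combination of N and λ-independent points, so each such coordinate is linear in λ; the λ² term in each signed area is a multiple of (E−Q)×(E−Q) = 0, so 2·[EJH] and 2·[NHQ] are each linear in λ. Evaluating at λ=0 and λ=1:
  2·[EJH] = -7/3,   2·[NHQ] = 2/3·λ
So [EJH]:[NHQ] = (-7/3) / (2/3·λ). Setting this equal to -14:
  -7/3 = -14·(2/3·λ)  ⇒  λ = 1/4
Then r = λ/(1−λ) = (1/4)/(3/4) = 1/3. Check: with r = 1/3, N = (5/4, 3/4) and [EJH]:[NHQ] = -14 as required.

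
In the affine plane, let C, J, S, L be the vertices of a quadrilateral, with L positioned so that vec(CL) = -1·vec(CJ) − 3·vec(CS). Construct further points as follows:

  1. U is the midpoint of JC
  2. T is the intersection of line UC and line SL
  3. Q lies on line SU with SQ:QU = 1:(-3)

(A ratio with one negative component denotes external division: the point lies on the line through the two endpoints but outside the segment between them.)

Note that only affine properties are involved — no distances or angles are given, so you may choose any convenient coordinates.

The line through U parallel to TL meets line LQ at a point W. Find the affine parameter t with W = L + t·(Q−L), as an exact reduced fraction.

Assign C = (0, 0), J = (1, 0), S = (0, 1), L = (-1, -3) — the answer is frame-independent, so this choice is without loss of generality.
1. U is the midpoint of JC ⇒ U = (1/2, 0)
2. T is the intersection of line UC and line SL ⇒ T = (-1/4, 0)
3. Q lies on line SU with SQ:QU = 1:(-3) ⇒ Q = (-1/4, 3/2)
through U parallel to TL: direction (-3/4, -3); meets LQ at W = (-5/2, -12)
W = L + t·(Q−L) with t = -2

t = -2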